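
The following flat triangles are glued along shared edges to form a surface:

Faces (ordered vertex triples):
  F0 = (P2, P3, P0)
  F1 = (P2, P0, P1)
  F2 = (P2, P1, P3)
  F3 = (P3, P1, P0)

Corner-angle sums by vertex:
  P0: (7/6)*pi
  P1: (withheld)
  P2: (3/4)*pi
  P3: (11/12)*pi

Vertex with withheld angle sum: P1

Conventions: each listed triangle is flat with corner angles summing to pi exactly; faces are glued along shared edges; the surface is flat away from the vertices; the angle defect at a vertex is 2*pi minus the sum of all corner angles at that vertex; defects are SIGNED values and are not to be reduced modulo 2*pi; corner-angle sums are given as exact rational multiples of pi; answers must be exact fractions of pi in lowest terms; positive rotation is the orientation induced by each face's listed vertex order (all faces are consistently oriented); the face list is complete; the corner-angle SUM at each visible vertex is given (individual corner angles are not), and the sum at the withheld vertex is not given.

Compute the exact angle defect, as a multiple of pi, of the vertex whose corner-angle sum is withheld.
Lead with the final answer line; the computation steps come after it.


Answer: defect(P1) = (5/6)*pi

V = 4, E = 6, F = 4; chi = V - E + F = 2
Gauss-Bonnet: total defect = 2*pi*chi = 4*pi; visible defects sum to (19/6)*pi


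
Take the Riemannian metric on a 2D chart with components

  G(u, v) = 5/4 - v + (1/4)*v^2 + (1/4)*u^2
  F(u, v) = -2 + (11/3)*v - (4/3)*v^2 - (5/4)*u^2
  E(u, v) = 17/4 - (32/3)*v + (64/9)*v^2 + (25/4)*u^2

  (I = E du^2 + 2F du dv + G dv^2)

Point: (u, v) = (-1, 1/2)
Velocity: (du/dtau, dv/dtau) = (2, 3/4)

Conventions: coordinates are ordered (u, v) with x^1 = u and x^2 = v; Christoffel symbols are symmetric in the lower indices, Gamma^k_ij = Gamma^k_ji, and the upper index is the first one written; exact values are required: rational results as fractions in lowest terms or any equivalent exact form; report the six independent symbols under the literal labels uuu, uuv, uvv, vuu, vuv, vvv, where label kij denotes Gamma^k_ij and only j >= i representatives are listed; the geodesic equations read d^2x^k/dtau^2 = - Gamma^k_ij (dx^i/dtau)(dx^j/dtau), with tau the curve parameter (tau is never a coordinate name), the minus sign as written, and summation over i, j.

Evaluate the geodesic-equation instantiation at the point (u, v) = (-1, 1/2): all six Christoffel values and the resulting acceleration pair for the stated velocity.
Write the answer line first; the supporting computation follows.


Answer: Gamma_uuu = 487/2486, Gamma_uuv = -670/1243, Gamma_uvv = 1203/2486, Gamma_vuu = 48650/11187, Gamma_vuv = -1396/1243, Gamma_vvv = 552/1243; accelerations (d^2u/dtau^2, d^2v/dtau^2) = (22325/39776, -319405/22374)

E = 125/18, F = -7/4, G = 17/16 at the point
E_u = -25/2, E_v = -32/9, F_u = 5/2, F_v = 7/3, G_u = -1/2, G_v = -3/4
EG - F^2 = 1243/288;  g^inv = (288/1243) * [[17/16, 7/4], [7/4, 125/18]]
first-kind symbols [ij,l] = (1/2)(d_i g_jl + d_j g_il - d_l g_ij): [uu,u] = E_u/2 = -25/4, [uu,v] = F_u - E_v/2 = 77/18, [uv,u] = E_v/2 = -16/9, [uv,v] = G_u/2 = -1/4, [vv,u] = F_v - G_u/2 = 31/12, [vv,v] = G_v/2 = -3/8
Gamma^u_ij = (G*[ij,u] - F*[ij,v])/(EG - F^2), Gamma^v_ij = (E*[ij,v] - F*[ij,u])/(EG - F^2)
Gamma_uuu = 487/2486, Gamma_uuv = -670/1243, Gamma_uvv = 1203/2486, Gamma_vuu = 48650/11187, Gamma_vuv = -1396/1243, Gamma_vvv = 552/1243
d^2u/dtau^2 = -(Gamma_uuu*(2)^2 + 2*Gamma_uuv*(2)*(3/4) + Gamma_uvv*(3/4)^2) = 22325/39776
d^2v/dtau^2 = -(Gamma_vuu*(2)^2 + 2*Gamma_vuv*(2)*(3/4) + Gamma_vvv*(3/4)^2) = -319405/22374


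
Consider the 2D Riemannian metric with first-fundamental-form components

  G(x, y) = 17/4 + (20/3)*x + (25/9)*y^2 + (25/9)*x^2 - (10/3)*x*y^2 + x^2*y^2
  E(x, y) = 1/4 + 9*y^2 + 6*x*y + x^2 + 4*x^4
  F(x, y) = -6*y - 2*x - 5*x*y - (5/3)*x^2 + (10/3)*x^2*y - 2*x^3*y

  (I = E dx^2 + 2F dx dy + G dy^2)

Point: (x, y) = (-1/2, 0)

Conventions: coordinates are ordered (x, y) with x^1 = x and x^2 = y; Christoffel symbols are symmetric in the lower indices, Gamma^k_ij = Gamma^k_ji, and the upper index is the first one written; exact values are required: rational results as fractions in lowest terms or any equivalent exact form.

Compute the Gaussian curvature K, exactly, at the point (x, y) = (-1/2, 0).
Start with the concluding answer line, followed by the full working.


Answer: K = -92912/3125

E = 3/4, F = 7/12, G = 29/18, EG - F^2 = 125/144 at the point
E_x = -3, E_y = -3, F_x = -1/3, F_y = -29/12, G_x = 35/9, G_y = 0
E_yy = 18, F_xy = -59/6, G_xx = 50/9
Using the Brioschi determinant formula for K from the metric derivatives:
M1 = [[-E_yy/2 + F_xy - G_xx/2, E_x/2, F_x - E_y/2], [F_y - G_x/2, E, F], [G_y/2, F, G]] = [[-389/18, -3/2, 7/6], [-157/36, 3/4, 7/12], [0, 7/12, 29/18]]; det M1 = -20909/648
M2 = [[0, E_y/2, G_x/2], [E_y/2, E, F], [G_x/2, F, G]] = [[0, -3/2, 35/18], [-3/2, 3/4, 7/12], [35/18, 7/12, 29/18]]; det M2 = -4261/432
det M1 - det M2 = -29035/1296; K = -29035/1296 / (125/144)^2 = -92912/3125


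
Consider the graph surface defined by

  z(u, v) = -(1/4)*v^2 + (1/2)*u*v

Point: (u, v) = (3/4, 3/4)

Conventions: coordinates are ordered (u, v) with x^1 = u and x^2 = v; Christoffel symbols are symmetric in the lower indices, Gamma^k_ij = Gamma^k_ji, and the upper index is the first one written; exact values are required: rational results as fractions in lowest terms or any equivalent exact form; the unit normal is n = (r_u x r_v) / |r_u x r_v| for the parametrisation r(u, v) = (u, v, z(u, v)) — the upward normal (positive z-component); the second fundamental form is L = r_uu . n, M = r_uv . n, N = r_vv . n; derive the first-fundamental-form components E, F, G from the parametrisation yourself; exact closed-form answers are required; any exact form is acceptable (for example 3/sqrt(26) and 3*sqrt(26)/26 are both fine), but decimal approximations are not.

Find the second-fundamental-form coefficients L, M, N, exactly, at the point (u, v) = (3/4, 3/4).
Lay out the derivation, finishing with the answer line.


z_u = 3/8, z_v = 0, z_uu = 0, z_uv = 1/2, z_vv = -1/2
E = 73/64, F = 0, G = 1; answer radicand W^2 = 73/64
unnormalised second-form numerators: l = 0, m = 1/2, n = -1/2; L = l/sqrt(73/64), and similarly M = m/sqrt(W^2), N = n/sqrt(W^2)

Answer: L = 0, M = 4*sqrt(73)/73, N = -4*sqrt(73)/73


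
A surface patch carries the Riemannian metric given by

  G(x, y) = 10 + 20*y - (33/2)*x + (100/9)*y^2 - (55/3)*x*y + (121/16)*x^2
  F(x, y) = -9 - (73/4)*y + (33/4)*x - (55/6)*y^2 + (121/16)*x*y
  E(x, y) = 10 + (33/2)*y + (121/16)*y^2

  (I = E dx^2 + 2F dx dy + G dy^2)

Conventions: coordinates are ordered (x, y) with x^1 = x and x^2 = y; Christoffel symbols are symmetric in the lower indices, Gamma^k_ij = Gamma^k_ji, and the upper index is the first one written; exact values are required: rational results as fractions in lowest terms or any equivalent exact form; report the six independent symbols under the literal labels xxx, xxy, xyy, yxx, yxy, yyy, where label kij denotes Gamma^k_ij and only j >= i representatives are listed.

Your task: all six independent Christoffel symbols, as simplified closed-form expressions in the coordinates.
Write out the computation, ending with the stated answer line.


E = 10 + (33/2)*y + (121/16)*y^2; F = -9 - (73/4)*y + (33/4)*x - (55/6)*y^2 + (121/16)*x*y; G = 10 + 20*y - (33/2)*x + (100/9)*y^2 - (55/3)*x*y + (121/16)*x^2
Gamma^k_ij = (1/2) g^{kl} (d_i g_jl + d_j g_il - d_l g_ij), with g^inv = (1/(EG-F^2)) [[G, -F], [-F, E]]
first partials: E_x = 0, E_y = 33/2 + (121/8)*y, F_x = 33/4 + (121/16)*y, F_y = -73/4 - (55/3)*y + (121/16)*x, G_x = -33/2 - (55/3)*y + (121/8)*x, G_y = 20 + (200/9)*y - (55/3)*x
D = EG - F^2 = 19 + (73/2)*y - (33/2)*x + (2689/144)*y^2 - (55/3)*x*y + (121/16)*x^2
expanded: Gamma^x_xx = (G E_x - 2F F_x + F E_y)/(2D), Gamma^x_xy = (G E_y - F G_x)/(2D), Gamma^x_yy = (2G F_y - G G_x - F G_y)/(2D), Gamma^y_xx = (2E F_x - E E_y - F E_x)/(2D), Gamma^y_xy = (E G_x - F E_y)/(2D), Gamma^y_yy = (E G_y - 2F F_y + F G_x)/(2D); substitute and cancel common factors

Answer: Gamma_xxx = 0, Gamma_xxy = (1089*y + 1188)/(1089*x^2 - 2640*x*y - 2376*x + 2689*y^2 + 5256*y + 2736), Gamma_xyy = (-1320*y - 1440)/(1089*x^2 - 2640*x*y - 2376*x + 2689*y^2 + 5256*y + 2736), Gamma_yxx = 0, Gamma_yxy = (1089*x - 1320*y - 1188)/(1089*x^2 - 2640*x*y - 2376*x + 2689*y^2 + 5256*y + 2736), Gamma_yyy = (-1320*x + 1600*y + 1440)/(1089*x^2 - 2640*x*y - 2376*x + 2689*y^2 + 5256*y + 2736)


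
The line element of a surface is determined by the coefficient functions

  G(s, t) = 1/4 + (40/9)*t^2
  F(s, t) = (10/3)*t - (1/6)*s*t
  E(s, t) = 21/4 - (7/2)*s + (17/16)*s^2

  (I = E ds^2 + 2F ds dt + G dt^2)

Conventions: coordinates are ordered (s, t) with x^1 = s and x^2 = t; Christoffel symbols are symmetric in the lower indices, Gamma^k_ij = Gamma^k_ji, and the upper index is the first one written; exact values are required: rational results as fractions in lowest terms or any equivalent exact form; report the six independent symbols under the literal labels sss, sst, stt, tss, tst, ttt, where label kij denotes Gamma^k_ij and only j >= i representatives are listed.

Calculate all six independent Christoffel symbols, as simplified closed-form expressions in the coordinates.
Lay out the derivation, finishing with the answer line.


E = 21/4 - (7/2)*s + (17/16)*s^2; F = (10/3)*t - (1/6)*s*t; G = 1/4 + (40/9)*t^2
Gamma^k_ij = (1/2) g^{kl} (d_i g_jl + d_j g_il - d_l g_ij), with g^inv = (1/(EG-F^2)) [[G, -F], [-F, E]]
first partials: E_s = -7/2 + (17/8)*s, E_t = 0, F_s = -(1/6)*t, F_t = 10/3 - (1/6)*s, G_s = 0, G_t = (80/9)*t
D = EG - F^2 = 21/16 - (7/8)*s + (110/9)*t^2 + (17/64)*s^2 - (130/9)*s*t^2 + (169/36)*s^2*t^2
expanded: Gamma^s_ss = (G E_s - 2F F_s + F E_t)/(2D), Gamma^s_st = (G E_t - F G_s)/(2D), Gamma^s_tt = (2G F_t - G G_s - F G_t)/(2D), Gamma^t_ss = (2E F_s - E E_t - F E_s)/(2D), Gamma^t_st = (E G_s - F E_t)/(2D), Gamma^t_tt = (E G_t - 2F F_t + F G_s)/(2D); substitute and cancel common factors

Answer: Gamma_sss = (2704*s*t^2 + 153*s - 4160*t^2 - 252)/(2704*s^2*t^2 + 153*s^2 - 8320*s*t^2 - 504*s + 7040*t^2 + 756), Gamma_sst = 0, Gamma_stt = (480 - 24*s)/(2704*s^2*t^2 + 153*s^2 - 8320*s*t^2 - 504*s + 7040*t^2 + 756), Gamma_tss = (-1872*s*t + 2856*t)/(2704*s^2*t^2 + 153*s^2 - 8320*s*t^2 - 504*s + 7040*t^2 + 756), Gamma_tst = 0, Gamma_ttt = (2704*s^2*t - 8320*s*t + 7040*t)/(2704*s^2*t^2 + 153*s^2 - 8320*s*t^2 - 504*s + 7040*t^2 + 756)


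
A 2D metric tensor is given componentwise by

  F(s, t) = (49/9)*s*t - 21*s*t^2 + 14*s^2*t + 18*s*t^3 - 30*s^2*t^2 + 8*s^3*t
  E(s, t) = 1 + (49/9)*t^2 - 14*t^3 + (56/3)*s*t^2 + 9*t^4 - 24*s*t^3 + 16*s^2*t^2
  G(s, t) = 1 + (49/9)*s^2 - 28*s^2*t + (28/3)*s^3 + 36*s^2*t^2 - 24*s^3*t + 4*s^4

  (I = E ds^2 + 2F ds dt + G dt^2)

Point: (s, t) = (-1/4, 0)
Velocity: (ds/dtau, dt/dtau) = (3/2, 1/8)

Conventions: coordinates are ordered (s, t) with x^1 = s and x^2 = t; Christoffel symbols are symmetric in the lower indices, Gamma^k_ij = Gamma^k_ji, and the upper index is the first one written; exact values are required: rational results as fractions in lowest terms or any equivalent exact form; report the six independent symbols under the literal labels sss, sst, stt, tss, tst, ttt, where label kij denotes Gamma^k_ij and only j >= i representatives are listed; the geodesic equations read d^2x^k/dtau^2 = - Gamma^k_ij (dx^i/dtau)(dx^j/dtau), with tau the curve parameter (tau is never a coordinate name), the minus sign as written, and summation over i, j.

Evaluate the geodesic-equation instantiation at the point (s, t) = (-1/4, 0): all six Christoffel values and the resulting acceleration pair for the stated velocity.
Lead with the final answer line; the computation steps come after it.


Answer: Gamma_sss = 0, Gamma_sst = 0, Gamma_stt = 0, Gamma_tss = 0, Gamma_tst = -352/697, Gamma_ttt = -396/697; accelerations (d^2s/dtau^2, d^2t/dtau^2) = (0, 2211/11152)

E = 1, F = 0, G = 697/576 at the point
E_s = 0, E_t = 0, F_s = 0, F_t = -11/18, G_s = -11/9, G_t = -11/8
EG - F^2 = 697/576;  g^inv = (576/697) * [[697/576, 0], [0, 1]]
first-kind symbols [ij,l] = (1/2)(d_i g_jl + d_j g_il - d_l g_ij): [ss,s] = E_s/2 = 0, [ss,t] = F_s - E_t/2 = 0, [st,s] = E_t/2 = 0, [st,t] = G_s/2 = -11/18, [tt,s] = F_t - G_s/2 = 0, [tt,t] = G_t/2 = -11/16
Gamma^s_ij = (G*[ij,s] - F*[ij,t])/(EG - F^2), Gamma^t_ij = (E*[ij,t] - F*[ij,s])/(EG - F^2)
Gamma_sss = 0, Gamma_sst = 0, Gamma_stt = 0, Gamma_tss = 0, Gamma_tst = -352/697, Gamma_ttt = -396/697
d^2s/dtau^2 = -(Gamma_sss*(3/2)^2 + 2*Gamma_sst*(3/2)*(1/8) + Gamma_stt*(1/8)^2) = 0
d^2t/dtau^2 = -(Gamma_tss*(3/2)^2 + 2*Gamma_tst*(3/2)*(1/8) + Gamma_ttt*(1/8)^2) = 2211/11152


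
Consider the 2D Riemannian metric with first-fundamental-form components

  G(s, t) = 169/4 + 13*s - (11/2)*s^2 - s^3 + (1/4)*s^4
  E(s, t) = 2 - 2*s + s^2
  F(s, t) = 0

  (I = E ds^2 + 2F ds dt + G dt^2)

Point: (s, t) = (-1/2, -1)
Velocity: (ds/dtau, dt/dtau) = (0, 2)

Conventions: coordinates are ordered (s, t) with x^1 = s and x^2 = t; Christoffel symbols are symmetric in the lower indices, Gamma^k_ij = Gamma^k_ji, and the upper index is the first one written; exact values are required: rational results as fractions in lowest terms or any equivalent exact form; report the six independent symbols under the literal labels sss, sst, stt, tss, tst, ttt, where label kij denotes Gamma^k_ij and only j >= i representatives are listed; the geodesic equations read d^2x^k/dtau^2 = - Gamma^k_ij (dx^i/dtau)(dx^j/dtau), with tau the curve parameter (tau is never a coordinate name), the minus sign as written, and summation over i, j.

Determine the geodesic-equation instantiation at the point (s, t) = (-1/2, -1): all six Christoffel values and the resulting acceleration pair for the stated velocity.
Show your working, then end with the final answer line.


E = 13/4, F = 0, G = 2209/64 at the point
E_s = -3, E_t = 0, F_s = 0, F_t = 0, G_s = 141/8, G_t = 0
EG - F^2 = 28717/256;  g^inv = (256/28717) * [[2209/64, 0], [0, 13/4]]
first-kind symbols [ij,l] = (1/2)(d_i g_jl + d_j g_il - d_l g_ij): [ss,s] = E_s/2 = -3/2, [ss,t] = F_s - E_t/2 = 0, [st,s] = E_t/2 = 0, [st,t] = G_s/2 = 141/16, [tt,s] = F_t - G_s/2 = -141/16, [tt,t] = G_t/2 = 0
Gamma^s_ij = (G*[ij,s] - F*[ij,t])/(EG - F^2), Gamma^t_ij = (E*[ij,t] - F*[ij,s])/(EG - F^2)
Gamma_sss = -6/13, Gamma_sst = 0, Gamma_stt = -141/52, Gamma_tss = 0, Gamma_tst = 12/47, Gamma_ttt = 0
d^2s/dtau^2 = -(Gamma_sss*(0)^2 + 2*Gamma_sst*(0)*(2) + Gamma_stt*(2)^2) = 141/13
d^2t/dtau^2 = -(Gamma_tss*(0)^2 + 2*Gamma_tst*(0)*(2) + Gamma_ttt*(2)^2) = 0

Answer: Gamma_sss = -6/13, Gamma_sst = 0, Gamma_stt = -141/52, Gamma_tss = 0, Gamma_tst = 12/47, Gamma_ttt = 0; accelerations (d^2s/dtau^2, d^2t/dtau^2) = (141/13, 0)


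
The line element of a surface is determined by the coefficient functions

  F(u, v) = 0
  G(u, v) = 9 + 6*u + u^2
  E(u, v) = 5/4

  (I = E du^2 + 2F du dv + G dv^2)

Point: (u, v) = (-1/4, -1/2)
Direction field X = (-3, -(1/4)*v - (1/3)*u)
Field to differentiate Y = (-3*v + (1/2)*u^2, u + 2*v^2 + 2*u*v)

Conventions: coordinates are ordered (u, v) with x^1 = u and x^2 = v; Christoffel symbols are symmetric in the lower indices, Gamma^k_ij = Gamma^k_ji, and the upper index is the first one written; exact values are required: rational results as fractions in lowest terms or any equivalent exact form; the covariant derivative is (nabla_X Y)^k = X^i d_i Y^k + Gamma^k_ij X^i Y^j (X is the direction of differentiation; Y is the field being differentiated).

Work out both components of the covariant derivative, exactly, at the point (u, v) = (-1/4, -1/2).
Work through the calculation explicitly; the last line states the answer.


E = 5/4, F = 0, G = 121/16 at the point
E_u = 0, E_v = 0, F_u = 0, F_v = 0, G_u = 11/2, G_v = 0
EG - F^2 = 605/64;  g^inv = (64/605) * [[121/16, 0], [0, 5/4]]
first-kind symbols [ij,l] = (1/2)(d_i g_jl + d_j g_il - d_l g_ij): [uu,u] = E_u/2 = 0, [uu,v] = F_u - E_v/2 = 0, [uv,u] = E_v/2 = 0, [uv,v] = G_u/2 = 11/4, [vv,u] = F_v - G_u/2 = -11/4, [vv,v] = G_v/2 = 0
Gamma^u_ij = (G*[ij,u] - F*[ij,v])/(EG - F^2), Gamma^v_ij = (E*[ij,v] - F*[ij,u])/(EG - F^2)
Gamma_uuu = 0, Gamma_uuv = 0, Gamma_uvv = -11/5, Gamma_vuu = 0, Gamma_vuv = 4/11, Gamma_vvv = 0
X = (-3, 5/24), Y = (49/32, 1/2) at the point

Answer: (nabla_X Y)^u = -5/48, (nabla_X Y)^v = -669/704


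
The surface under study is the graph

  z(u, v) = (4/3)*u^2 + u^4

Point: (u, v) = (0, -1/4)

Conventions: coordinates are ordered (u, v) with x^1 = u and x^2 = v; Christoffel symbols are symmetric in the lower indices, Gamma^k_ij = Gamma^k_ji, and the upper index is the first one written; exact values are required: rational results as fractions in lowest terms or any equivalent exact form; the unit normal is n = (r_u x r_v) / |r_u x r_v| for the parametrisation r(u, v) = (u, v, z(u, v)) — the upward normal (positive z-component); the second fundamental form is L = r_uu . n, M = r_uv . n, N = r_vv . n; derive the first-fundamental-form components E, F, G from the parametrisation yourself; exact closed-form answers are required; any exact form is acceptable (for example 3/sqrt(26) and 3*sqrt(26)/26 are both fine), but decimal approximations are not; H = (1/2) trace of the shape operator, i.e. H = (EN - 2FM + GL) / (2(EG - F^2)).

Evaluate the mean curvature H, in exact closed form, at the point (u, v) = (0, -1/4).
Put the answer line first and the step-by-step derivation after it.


Answer: H = 4/3

z_u = 0, z_v = 0, z_uu = 8/3, z_uv = 0, z_vv = 0
E = 1, F = 0, G = 1; answer radicand W^2 = 1
unnormalised second-form numerators: l = 8/3, m = 0, n = 0; L = l/sqrt(1), and similarly M = m/sqrt(W^2), N = n/sqrt(W^2)
H = (E*n - 2*F*m + G*l) / (2*(EG - F^2)*sqrt(W^2)); E*n - 2*F*m + G*l = 8/3, EG - F^2 = 1, so H = (4/3)/sqrt(1)


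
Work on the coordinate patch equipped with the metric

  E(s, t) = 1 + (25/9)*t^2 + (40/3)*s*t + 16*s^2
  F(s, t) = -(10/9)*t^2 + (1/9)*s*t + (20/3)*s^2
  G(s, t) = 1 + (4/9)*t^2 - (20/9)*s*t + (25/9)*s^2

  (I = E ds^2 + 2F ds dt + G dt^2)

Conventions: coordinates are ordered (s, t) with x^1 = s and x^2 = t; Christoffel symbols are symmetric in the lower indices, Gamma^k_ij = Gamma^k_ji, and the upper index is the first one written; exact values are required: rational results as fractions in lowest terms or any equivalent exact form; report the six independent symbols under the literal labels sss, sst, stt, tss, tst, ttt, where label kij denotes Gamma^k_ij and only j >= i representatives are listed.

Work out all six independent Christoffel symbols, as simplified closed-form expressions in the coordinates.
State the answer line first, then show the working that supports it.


Answer: Gamma_sss = (144*s + 60*t)/(169*s^2 + 100*s*t + 29*t^2 + 9), Gamma_sst = (60*s + 25*t)/(169*s^2 + 100*s*t + 29*t^2 + 9), Gamma_stt = (-24*s - 10*t)/(169*s^2 + 100*s*t + 29*t^2 + 9), Gamma_tss = (60*s - 24*t)/(169*s^2 + 100*s*t + 29*t^2 + 9), Gamma_tst = (25*s - 10*t)/(169*s^2 + 100*s*t + 29*t^2 + 9), Gamma_ttt = (-10*s + 4*t)/(169*s^2 + 100*s*t + 29*t^2 + 9)

E = 1 + (25/9)*t^2 + (40/3)*s*t + 16*s^2; F = -(10/9)*t^2 + (1/9)*s*t + (20/3)*s^2; G = 1 + (4/9)*t^2 - (20/9)*s*t + (25/9)*s^2
Gamma^k_ij = (1/2) g^{kl} (d_i g_jl + d_j g_il - d_l g_ij), with g^inv = (1/(EG-F^2)) [[G, -F], [-F, E]]
first partials: E_s = (40/3)*t + 32*s, E_t = (50/9)*t + (40/3)*s, F_s = (1/9)*t + (40/3)*s, F_t = -(20/9)*t + (1/9)*s, G_s = -(20/9)*t + (50/9)*s, G_t = (8/9)*t - (20/9)*s
D = EG - F^2 = 1 + (29/9)*t^2 + (100/9)*s*t + (169/9)*s^2
expanded: Gamma^s_ss = (G E_s - 2F F_s + F E_t)/(2D), Gamma^s_st = (G E_t - F G_s)/(2D), Gamma^s_tt = (2G F_t - G G_s - F G_t)/(2D), Gamma^t_ss = (2E F_s - E E_t - F E_s)/(2D), Gamma^t_st = (E G_s - F E_t)/(2D), Gamma^t_tt = (E G_t - 2F F_t + F G_s)/(2D); substitute and cancel common factors


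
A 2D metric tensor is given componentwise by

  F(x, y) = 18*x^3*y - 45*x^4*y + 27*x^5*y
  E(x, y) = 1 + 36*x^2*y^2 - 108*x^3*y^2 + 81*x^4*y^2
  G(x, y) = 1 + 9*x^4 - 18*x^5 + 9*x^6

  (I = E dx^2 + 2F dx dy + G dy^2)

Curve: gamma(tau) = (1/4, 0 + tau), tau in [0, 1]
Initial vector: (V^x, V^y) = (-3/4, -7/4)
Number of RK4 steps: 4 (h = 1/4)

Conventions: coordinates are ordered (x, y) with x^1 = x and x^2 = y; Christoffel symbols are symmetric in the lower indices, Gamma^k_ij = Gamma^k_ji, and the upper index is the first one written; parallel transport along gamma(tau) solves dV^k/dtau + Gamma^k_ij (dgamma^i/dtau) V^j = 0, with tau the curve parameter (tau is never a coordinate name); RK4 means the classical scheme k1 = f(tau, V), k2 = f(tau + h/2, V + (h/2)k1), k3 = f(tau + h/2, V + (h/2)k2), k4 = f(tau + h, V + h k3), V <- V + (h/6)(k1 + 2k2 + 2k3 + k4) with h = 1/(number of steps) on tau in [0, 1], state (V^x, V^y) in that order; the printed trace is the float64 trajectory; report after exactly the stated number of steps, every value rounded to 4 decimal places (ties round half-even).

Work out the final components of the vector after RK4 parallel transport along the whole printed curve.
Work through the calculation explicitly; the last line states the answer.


gamma'(tau) = (0, 1); f(tau, V)^k = -Gamma^k_ij(gamma(tau)) gamma'^i(tau) V^j; h = 1/4; intermediate values shown to 6 dp
curve data and Christoffel symbols at the stage parameters:
  tau = 0.000000: gamma = (0.250000, 0.000000), gamma' = (0.000000, 1.000000); Gamma_xxx = 0.000000, Gamma_xxy = 0.000000, Gamma_xyy = 0.000000, Gamma_yxx = 0.000000, Gamma_yxy = 0.129279, Gamma_yyy = 0.000000
  tau = 0.125000: gamma = (0.250000, 0.125000), gamma' = (0.000000, 1.000000); Gamma_xxx = 0.021260, Gamma_xxy = 0.106301, Gamma_xyy = 0.000000, Gamma_yxx = 0.025512, Gamma_yxy = 0.127562, Gamma_yyy = 0.000000
  tau = 0.250000: gamma = (0.250000, 0.250000), gamma' = (0.000000, 1.000000); Gamma_xxx = 0.081781, Gamma_xxy = 0.204453, Gamma_xyy = 0.000000, Gamma_yxx = 0.049069, Gamma_yxy = 0.122672, Gamma_yyy = 0.000000
  tau = 0.375000: gamma = (0.250000, 0.375000), gamma' = (0.000000, 1.000000); Gamma_xxx = 0.172957, Gamma_xxy = 0.288261, Gamma_xyy = 0.000000, Gamma_yxx = 0.069183, Gamma_yxy = 0.115305, Gamma_yyy = 0.000000
  tau = 0.500000: gamma = (0.250000, 0.500000), gamma' = (0.000000, 1.000000); Gamma_xxx = 0.283632, Gamma_xxy = 0.354540, Gamma_xyy = 0.000000, Gamma_yxx = 0.085090, Gamma_yxy = 0.106362, Gamma_yyy = 0.000000
  tau = 0.625000: gamma = (0.250000, 0.625000), gamma' = (0.000000, 1.000000); Gamma_xxx = 0.402991, Gamma_xxy = 0.402991, Gamma_xyy = 0.000000, Gamma_yxx = 0.096718, Gamma_yxy = 0.096718, Gamma_yyy = 0.000000
  tau = 0.750000: gamma = (0.250000, 0.750000), gamma' = (0.000000, 1.000000); Gamma_xxx = 0.522412, Gamma_xxy = 0.435343, Gamma_xyy = 0.000000, Gamma_yxx = 0.104482, Gamma_yxy = 0.087069, Gamma_yyy = 0.000000
  tau = 0.875000: gamma = (0.250000, 0.875000), gamma' = (0.000000, 1.000000); Gamma_xxx = 0.636065, Gamma_xxy = 0.454332, Gamma_xyy = 0.000000, Gamma_yxx = 0.109040, Gamma_yxy = 0.077886, Gamma_yyy = 0.000000
  tau = 1.000000: gamma = (0.250000, 1.000000), gamma' = (0.000000, 1.000000); Gamma_xxx = 0.740645, Gamma_xxy = 0.462903, Gamma_xyy = 0.000000, Gamma_yxx = 0.111097, Gamma_yxy = 0.069436, Gamma_yyy = 0.000000
step 0: V^x = -0.7500, V^y = -1.7500
step 1: k1 = (0.000000, 0.096960), k2 = (0.079726, 0.095671), k3 = (0.078667, 0.094400), k4 = (0.149318, 0.089591); V <- V + (h/6)(k1 + 2k2 + 2k3 + k4): V^x = -0.7306, V^y = -1.7264
step 2: k1 = (0.149369, 0.089621), k2 = (0.205216, 0.082086), k3 = (0.203203, 0.081281), k4 = (0.241009, 0.072303); V <- V + (h/6)(k1 + 2k2 + 2k3 + k4): V^x = -0.6803, V^y = -1.7060
step 3: k1 = (0.241186, 0.072356), k2 = (0.261997, 0.062879), k3 = (0.260948, 0.062628), k4 = (0.267754, 0.053551); V <- V + (h/6)(k1 + 2k2 + 2k3 + k4): V^x = -0.6155, V^y = -1.6903
step 4: k1 = (0.267951, 0.053590), k2 = (0.264421, 0.045329), k3 = (0.264622, 0.045364), k4 = (0.254291, 0.038144); V <- V + (h/6)(k1 + 2k2 + 2k3 + k4): V^x = -0.5496, V^y = -1.6789

Answer: V^x = -0.5496, V^y = -1.6789


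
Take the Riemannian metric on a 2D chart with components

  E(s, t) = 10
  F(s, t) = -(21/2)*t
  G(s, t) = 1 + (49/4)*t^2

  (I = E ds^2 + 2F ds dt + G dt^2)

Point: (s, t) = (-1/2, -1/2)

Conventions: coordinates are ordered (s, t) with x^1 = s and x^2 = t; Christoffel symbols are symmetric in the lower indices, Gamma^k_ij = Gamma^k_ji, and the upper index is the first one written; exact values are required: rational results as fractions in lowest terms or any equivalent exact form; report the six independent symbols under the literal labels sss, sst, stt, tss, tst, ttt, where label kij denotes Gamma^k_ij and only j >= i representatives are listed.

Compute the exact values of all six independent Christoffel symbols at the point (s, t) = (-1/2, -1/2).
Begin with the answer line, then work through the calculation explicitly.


Answer: Gamma_sss = 0, Gamma_sst = 0, Gamma_stt = -168/209, Gamma_tss = 0, Gamma_tst = 0, Gamma_ttt = -98/209

E = 10, F = 21/4, G = 65/16 at the point
E_s = 0, E_t = 0, F_s = 0, F_t = -21/2, G_s = 0, G_t = -49/4
EG - F^2 = 209/16;  g^inv = (16/209) * [[65/16, -21/4], [-21/4, 10]]
first-kind symbols [ij,l] = (1/2)(d_i g_jl + d_j g_il - d_l g_ij): [ss,s] = E_s/2 = 0, [ss,t] = F_s - E_t/2 = 0, [st,s] = E_t/2 = 0, [st,t] = G_s/2 = 0, [tt,s] = F_t - G_s/2 = -21/2, [tt,t] = G_t/2 = -49/8
Gamma^s_ij = (G*[ij,s] - F*[ij,t])/(EG - F^2), Gamma^t_ij = (E*[ij,t] - F*[ij,s])/(EG - F^2)


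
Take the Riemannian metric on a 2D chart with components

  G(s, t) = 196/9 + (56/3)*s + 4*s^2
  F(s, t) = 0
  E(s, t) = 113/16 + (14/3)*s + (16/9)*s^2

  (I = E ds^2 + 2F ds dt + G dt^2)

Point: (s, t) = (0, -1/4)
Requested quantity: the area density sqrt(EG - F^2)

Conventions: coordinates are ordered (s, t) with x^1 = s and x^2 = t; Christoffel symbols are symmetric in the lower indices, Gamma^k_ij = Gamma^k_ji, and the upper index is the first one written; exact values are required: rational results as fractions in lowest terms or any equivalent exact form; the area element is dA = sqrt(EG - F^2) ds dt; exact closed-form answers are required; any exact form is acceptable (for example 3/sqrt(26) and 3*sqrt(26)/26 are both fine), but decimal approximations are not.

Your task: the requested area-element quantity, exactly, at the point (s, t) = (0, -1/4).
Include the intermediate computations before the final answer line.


E = 113/16, F = 0, G = 196/9; EG - F^2 = 5537/36

Answer: sqrt(EG - F^2) = 7*sqrt(113)/6


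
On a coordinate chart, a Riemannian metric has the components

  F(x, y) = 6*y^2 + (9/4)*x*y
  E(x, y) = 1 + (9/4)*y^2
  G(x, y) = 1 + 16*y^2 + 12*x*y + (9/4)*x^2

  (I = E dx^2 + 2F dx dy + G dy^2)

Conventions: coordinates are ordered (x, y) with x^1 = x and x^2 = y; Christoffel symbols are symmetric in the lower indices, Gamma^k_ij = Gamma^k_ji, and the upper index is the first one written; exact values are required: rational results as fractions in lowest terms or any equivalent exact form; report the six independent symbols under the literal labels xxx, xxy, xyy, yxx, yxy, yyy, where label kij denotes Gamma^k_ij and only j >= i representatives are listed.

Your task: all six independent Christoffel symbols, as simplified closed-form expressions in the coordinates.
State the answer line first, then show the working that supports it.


Answer: Gamma_xxx = 0, Gamma_xxy = 9*y/(9*x^2 + 48*x*y + 73*y^2 + 4), Gamma_xyy = 24*y/(9*x^2 + 48*x*y + 73*y^2 + 4), Gamma_yxx = 0, Gamma_yxy = (9*x + 24*y)/(9*x^2 + 48*x*y + 73*y^2 + 4), Gamma_yyy = (24*x + 64*y)/(9*x^2 + 48*x*y + 73*y^2 + 4)

E = 1 + (9/4)*y^2; F = 6*y^2 + (9/4)*x*y; G = 1 + 16*y^2 + 12*x*y + (9/4)*x^2
Gamma^k_ij = (1/2) g^{kl} (d_i g_jl + d_j g_il - d_l g_ij), with g^inv = (1/(EG-F^2)) [[G, -F], [-F, E]]
first partials: E_x = 0, E_y = (9/2)*y, F_x = (9/4)*y, F_y = 12*y + (9/4)*x, G_x = 12*y + (9/2)*x, G_y = 32*y + 12*x
D = EG - F^2 = 1 + (73/4)*y^2 + 12*x*y + (9/4)*x^2
expanded: Gamma^x_xx = (G E_x - 2F F_x + F E_y)/(2D), Gamma^x_xy = (G E_y - F G_x)/(2D), Gamma^x_yy = (2G F_y - G G_x - F G_y)/(2D), Gamma^y_xx = (2E F_x - E E_y - F E_x)/(2D), Gamma^y_xy = (E G_x - F E_y)/(2D), Gamma^y_yy = (E G_y - 2F F_y + F G_x)/(2D); substitute and cancel common factors


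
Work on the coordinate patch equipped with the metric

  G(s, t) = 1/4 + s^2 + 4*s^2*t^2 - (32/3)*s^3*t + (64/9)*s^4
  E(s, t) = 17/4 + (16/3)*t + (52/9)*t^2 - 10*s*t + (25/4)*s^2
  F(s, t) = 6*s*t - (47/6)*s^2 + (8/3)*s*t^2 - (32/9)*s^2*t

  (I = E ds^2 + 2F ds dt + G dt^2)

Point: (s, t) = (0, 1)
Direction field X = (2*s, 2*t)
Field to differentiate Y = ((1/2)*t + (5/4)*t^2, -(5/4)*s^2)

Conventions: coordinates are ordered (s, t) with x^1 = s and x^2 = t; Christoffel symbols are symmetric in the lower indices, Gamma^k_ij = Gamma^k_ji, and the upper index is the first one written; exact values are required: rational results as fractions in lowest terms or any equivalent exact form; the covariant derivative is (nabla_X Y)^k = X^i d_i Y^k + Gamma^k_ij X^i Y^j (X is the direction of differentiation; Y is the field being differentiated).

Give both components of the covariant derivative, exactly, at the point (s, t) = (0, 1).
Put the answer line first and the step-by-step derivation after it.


Answer: (nabla_X Y)^s = 626/79, (nabla_X Y)^t = 0

E = 553/36, F = 0, G = 1/4 at the point
E_s = -10, E_t = 152/9, F_s = 26/3, F_t = 0, G_s = 0, G_t = 0
EG - F^2 = 553/144;  g^inv = (144/553) * [[1/4, 0], [0, 553/36]]
first-kind symbols [ij,l] = (1/2)(d_i g_jl + d_j g_il - d_l g_ij): [ss,s] = E_s/2 = -5, [ss,t] = F_s - E_t/2 = 2/9, [st,s] = E_t/2 = 76/9, [st,t] = G_s/2 = 0, [tt,s] = F_t - G_s/2 = 0, [tt,t] = G_t/2 = 0
Gamma^s_ij = (G*[ij,s] - F*[ij,t])/(EG - F^2), Gamma^t_ij = (E*[ij,t] - F*[ij,s])/(EG - F^2)
Gamma_sss = -180/553, Gamma_sst = 304/553, Gamma_stt = 0, Gamma_tss = 8/9, Gamma_tst = 0, Gamma_ttt = 0
X = (0, 2), Y = (7/4, 0) at the point


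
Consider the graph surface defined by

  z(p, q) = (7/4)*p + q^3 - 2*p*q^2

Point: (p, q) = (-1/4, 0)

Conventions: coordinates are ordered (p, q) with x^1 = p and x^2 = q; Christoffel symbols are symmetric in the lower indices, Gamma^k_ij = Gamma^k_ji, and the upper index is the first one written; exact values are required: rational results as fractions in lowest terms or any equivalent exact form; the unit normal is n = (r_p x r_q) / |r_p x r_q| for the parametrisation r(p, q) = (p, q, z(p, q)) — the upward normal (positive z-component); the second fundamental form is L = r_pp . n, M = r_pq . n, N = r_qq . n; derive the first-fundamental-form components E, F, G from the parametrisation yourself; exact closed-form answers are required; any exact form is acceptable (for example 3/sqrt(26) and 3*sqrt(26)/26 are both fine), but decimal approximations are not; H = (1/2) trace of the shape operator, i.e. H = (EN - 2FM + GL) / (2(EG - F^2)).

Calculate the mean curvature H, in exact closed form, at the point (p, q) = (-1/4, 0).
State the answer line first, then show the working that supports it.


Answer: H = 2*sqrt(65)/65

z_p = 7/4, z_q = 0, z_pp = 0, z_pq = 0, z_qq = 1
E = 65/16, F = 0, G = 1; answer radicand W^2 = 65/16
unnormalised second-form numerators: l = 0, m = 0, n = 1; L = l/sqrt(65/16), and similarly M = m/sqrt(W^2), N = n/sqrt(W^2)
H = (E*n - 2*F*m + G*l) / (2*(EG - F^2)*sqrt(W^2)); E*n - 2*F*m + G*l = 65/16, EG - F^2 = 65/16, so H = (1/2)/sqrt(65/16)


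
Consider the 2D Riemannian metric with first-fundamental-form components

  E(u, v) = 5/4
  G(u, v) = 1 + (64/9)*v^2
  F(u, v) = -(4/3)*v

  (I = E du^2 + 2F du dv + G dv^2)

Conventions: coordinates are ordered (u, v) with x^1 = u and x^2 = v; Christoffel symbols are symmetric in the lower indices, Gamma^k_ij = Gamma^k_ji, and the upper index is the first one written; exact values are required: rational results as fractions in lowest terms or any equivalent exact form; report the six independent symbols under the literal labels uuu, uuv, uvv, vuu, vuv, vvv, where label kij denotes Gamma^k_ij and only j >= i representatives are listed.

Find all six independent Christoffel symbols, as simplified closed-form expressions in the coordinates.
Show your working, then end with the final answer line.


E = 5/4; F = -(4/3)*v; G = 1 + (64/9)*v^2
Gamma^k_ij = (1/2) g^{kl} (d_i g_jl + d_j g_il - d_l g_ij), with g^inv = (1/(EG-F^2)) [[G, -F], [-F, E]]
first partials: E_u = 0, E_v = 0, F_u = 0, F_v = -4/3, G_u = 0, G_v = (128/9)*v
D = EG - F^2 = 5/4 + (64/9)*v^2
expanded: Gamma^u_uu = (G E_u - 2F F_u + F E_v)/(2D), Gamma^u_uv = (G E_v - F G_u)/(2D), Gamma^u_vv = (2G F_v - G G_u - F G_v)/(2D), Gamma^v_uu = (2E F_u - E E_v - F E_u)/(2D), Gamma^v_uv = (E G_u - F E_v)/(2D), Gamma^v_vv = (E G_v - 2F F_v + F G_u)/(2D); substitute and cancel common factors

Answer: Gamma_uuu = 0, Gamma_uuv = 0, Gamma_uvv = -48/(256*v^2 + 45), Gamma_vuu = 0, Gamma_vuv = 0, Gamma_vvv = 256*v/(256*v^2 + 45)


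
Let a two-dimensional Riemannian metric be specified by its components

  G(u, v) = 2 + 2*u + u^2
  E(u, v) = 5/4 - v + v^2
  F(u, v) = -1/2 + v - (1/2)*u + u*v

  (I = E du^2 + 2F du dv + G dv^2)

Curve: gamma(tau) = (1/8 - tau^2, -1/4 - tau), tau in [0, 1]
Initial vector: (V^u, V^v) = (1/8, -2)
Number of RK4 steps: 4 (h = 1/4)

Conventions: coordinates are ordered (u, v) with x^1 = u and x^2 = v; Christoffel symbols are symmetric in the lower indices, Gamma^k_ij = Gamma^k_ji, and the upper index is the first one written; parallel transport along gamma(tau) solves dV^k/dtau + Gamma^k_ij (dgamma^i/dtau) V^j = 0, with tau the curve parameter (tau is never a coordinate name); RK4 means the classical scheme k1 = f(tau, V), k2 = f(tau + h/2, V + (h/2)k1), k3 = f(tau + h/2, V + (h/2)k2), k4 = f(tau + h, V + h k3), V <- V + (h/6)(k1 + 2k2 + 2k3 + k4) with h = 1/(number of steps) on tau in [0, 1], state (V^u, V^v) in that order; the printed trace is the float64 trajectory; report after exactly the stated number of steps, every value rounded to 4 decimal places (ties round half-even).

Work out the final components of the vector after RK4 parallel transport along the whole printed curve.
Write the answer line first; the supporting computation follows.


Answer: V^u = 0.8705, V^v = -2.3357

gamma'(tau) = (-2*tau, -1); f(tau, V)^k = -Gamma^k_ij(gamma(tau)) gamma'^i(tau) V^j; h = 1/4; intermediate values shown to 6 dp
curve data and Christoffel symbols at the stage parameters:
  tau = 0.000000: gamma = (0.125000, -0.250000), gamma' = (0.000000, -1.000000); Gamma_uuu = 0.000000, Gamma_uuv = -0.265193, Gamma_uvv = 0.000000, Gamma_vuu = 0.000000, Gamma_vuv = 0.397790, Gamma_vvv = 0.000000
  tau = 0.125000: gamma = (0.109375, -0.375000), gamma' = (-0.250000, -1.000000); Gamma_uuu = 0.000000, Gamma_uuv = -0.292023, Gamma_uvv = 0.000000, Gamma_vuu = 0.000000, Gamma_vuv = 0.370244, Gamma_vvv = 0.000000
  tau = 0.250000: gamma = (0.062500, -0.500000), gamma' = (-0.500000, -1.000000); Gamma_uuu = 0.000000, Gamma_uuv = -0.319600, Gamma_uvv = 0.000000, Gamma_vuu = 0.000000, Gamma_vuv = 0.339576, Gamma_vvv = 0.000000
  tau = 0.375000: gamma = (-0.015625, -0.625000), gamma' = (-0.750000, -1.000000); Gamma_uuu = 0.000000, Gamma_uuv = -0.347800, Gamma_uvv = 0.000000, Gamma_vuu = 0.000000, Gamma_vuv = 0.304325, Gamma_vvv = 0.000000
  tau = 0.500000: gamma = (-0.125000, -0.750000), gamma' = (-1.000000, -1.000000); Gamma_uuu = 0.000000, Gamma_uuv = -0.375587, Gamma_uvv = 0.000000, Gamma_vuu = 0.000000, Gamma_vuv = 0.262911, Gamma_vvv = 0.000000
  tau = 0.625000: gamma = (-0.265625, -0.875000), gamma' = (-1.250000, -1.000000); Gamma_uuu = 0.000000, Gamma_uuv = -0.400883, Gamma_uvv = 0.000000, Gamma_vuu = 0.000000, Gamma_vuv = 0.214108, Gamma_vvv = 0.000000
  tau = 0.750000: gamma = (-0.437500, -1.000000), gamma' = (-1.500000, -1.000000); Gamma_uuu = 0.000000, Gamma_uuv = -0.420591, Gamma_uvv = 0.000000, Gamma_vuu = 0.000000, Gamma_vuv = 0.157722, Gamma_vvv = 0.000000
  tau = 0.875000: gamma = (-0.640625, -1.125000), gamma' = (-1.750000, -1.000000); Gamma_uuu = 0.000000, Gamma_uuv = -0.431060, Gamma_uvv = 0.000000, Gamma_vuu = 0.000000, Gamma_vuv = 0.095331, Gamma_vvv = 0.000000
  tau = 1.000000: gamma = (-0.875000, -1.250000), gamma' = (-2.000000, -1.000000); Gamma_uuu = 0.000000, Gamma_uuv = -0.429119, Gamma_uvv = 0.000000, Gamma_vuu = 0.000000, Gamma_vuv = 0.030651, Gamma_vvv = 0.000000
step 0: V^u = 0.1250, V^v = -2.0000
step 1: k1 = (-0.033149, 0.049724), k2 = (0.110265, -0.139800), k3 = (0.106759, -0.135356), k4 = (0.276528, -0.293811); V <- V + (h/6)(k1 + 2k2 + 2k3 + k4): V^u = 0.1532, V^v = -2.0331
step 2: k1 = (0.275919, -0.293164), k2 = (0.474605, -0.415280), k3 = (0.469949, -0.411205), k4 = (0.700540, -0.490378); V <- V + (h/6)(k1 + 2k2 + 2k3 + k4): V^u = 0.2726, V^v = -2.1346
step 3: k1 = (0.699341, -0.489539), k2 = (0.955995, -0.510588), k3 = (0.944452, -0.504423), k4 = (1.212293, -0.454610); V <- V + (h/6)(k1 + 2k2 + 2k3 + k4): V^u = 0.5106, V^v = -2.2585
step 4: k1 = (1.210113, -0.453793), k2 = (1.461212, -0.323153), k3 = (1.435364, -0.317436), k4 = (1.633364, -0.116669); V <- V + (h/6)(k1 + 2k2 + 2k3 + k4): V^u = 0.8705, V^v = -2.3357


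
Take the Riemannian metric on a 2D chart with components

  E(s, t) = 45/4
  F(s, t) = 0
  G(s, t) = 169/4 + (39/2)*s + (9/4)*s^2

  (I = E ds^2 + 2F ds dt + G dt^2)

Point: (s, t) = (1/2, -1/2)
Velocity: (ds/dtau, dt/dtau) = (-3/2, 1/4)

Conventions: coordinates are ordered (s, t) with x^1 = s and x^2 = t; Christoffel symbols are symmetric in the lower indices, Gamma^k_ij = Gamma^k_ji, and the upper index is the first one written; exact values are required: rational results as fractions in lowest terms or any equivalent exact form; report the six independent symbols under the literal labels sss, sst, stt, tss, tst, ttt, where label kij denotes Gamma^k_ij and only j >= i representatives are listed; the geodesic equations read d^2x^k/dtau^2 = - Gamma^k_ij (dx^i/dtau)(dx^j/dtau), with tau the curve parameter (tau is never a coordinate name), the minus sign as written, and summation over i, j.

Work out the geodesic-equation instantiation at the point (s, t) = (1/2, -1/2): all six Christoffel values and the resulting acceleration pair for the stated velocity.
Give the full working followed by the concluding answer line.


E = 45/4, F = 0, G = 841/16 at the point
E_s = 0, E_t = 0, F_s = 0, F_t = 0, G_s = 87/4, G_t = 0
EG - F^2 = 37845/64;  g^inv = (64/37845) * [[841/16, 0], [0, 45/4]]
first-kind symbols [ij,l] = (1/2)(d_i g_jl + d_j g_il - d_l g_ij): [ss,s] = E_s/2 = 0, [ss,t] = F_s - E_t/2 = 0, [st,s] = E_t/2 = 0, [st,t] = G_s/2 = 87/8, [tt,s] = F_t - G_s/2 = -87/8, [tt,t] = G_t/2 = 0
Gamma^s_ij = (G*[ij,s] - F*[ij,t])/(EG - F^2), Gamma^t_ij = (E*[ij,t] - F*[ij,s])/(EG - F^2)
Gamma_sss = 0, Gamma_sst = 0, Gamma_stt = -29/30, Gamma_tss = 0, Gamma_tst = 6/29, Gamma_ttt = 0
d^2s/dtau^2 = -(Gamma_sss*(-3/2)^2 + 2*Gamma_sst*(-3/2)*(1/4) + Gamma_stt*(1/4)^2) = 29/480
d^2t/dtau^2 = -(Gamma_tss*(-3/2)^2 + 2*Gamma_tst*(-3/2)*(1/4) + Gamma_ttt*(1/4)^2) = 9/58

Answer: Gamma_sss = 0, Gamma_sst = 0, Gamma_stt = -29/30, Gamma_tss = 0, Gamma_tst = 6/29, Gamma_ttt = 0; accelerations (d^2s/dtau^2, d^2t/dtau^2) = (29/480, 9/58)


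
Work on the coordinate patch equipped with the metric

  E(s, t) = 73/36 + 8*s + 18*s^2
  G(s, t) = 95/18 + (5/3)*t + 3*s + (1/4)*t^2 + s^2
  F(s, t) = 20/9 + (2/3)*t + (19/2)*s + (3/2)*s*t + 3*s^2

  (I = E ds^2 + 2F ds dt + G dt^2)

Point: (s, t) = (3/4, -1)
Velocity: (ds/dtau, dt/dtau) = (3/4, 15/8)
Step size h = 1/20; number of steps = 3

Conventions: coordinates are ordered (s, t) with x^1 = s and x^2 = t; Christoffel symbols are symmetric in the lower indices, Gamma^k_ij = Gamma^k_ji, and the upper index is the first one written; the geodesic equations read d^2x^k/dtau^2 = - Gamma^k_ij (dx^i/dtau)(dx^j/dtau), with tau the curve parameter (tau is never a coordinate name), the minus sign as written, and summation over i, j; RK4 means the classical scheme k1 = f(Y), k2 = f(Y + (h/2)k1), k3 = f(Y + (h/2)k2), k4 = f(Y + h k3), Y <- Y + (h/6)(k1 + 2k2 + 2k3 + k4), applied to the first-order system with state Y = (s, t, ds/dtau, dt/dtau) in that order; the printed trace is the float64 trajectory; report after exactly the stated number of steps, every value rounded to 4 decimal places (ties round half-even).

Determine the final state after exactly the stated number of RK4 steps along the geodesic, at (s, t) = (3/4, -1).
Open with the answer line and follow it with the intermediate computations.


Answer: s = 0.8877, t = -0.7829, ds/dtau = 1.0665, dt/dtau = 1.0286

f(Y) = (ds/dtau, dt/dtau, -Gamma^s_ij Y'^i Y'^j, -Gamma^t_ij Y'^i Y'^j) with the Gammas evaluated at the stage position; h = 0.050000; intermediate values shown to 6 dp
step 0: s = 0.7500, t = -1.0000, ds/dtau = 0.7500, dt/dtau = 1.8750
step 1:
  k1: at (s, t) = (0.750000, -1.000000), (ds/dtau, dt/dtau) = (0.750000, 1.875000); Gamma_sss = 0.035004, Gamma_sst = -0.582374, Gamma_stt = -0.236640, Gamma_tss = 1.824568, Gamma_tst = 1.143746, Gamma_ttt = 0.415159; k1 = (0.750000, 1.875000, 2.450174, -5.702647)
  k2: at (s, t) = (0.768750, -0.953125), (ds/dtau, dt/dtau) = (0.811254, 1.732434); Gamma_sss = 0.006572, Gamma_sst = -0.590678, Gamma_stt = -0.238199, Gamma_tss = 1.852179, Gamma_tst = 1.162073, Gamma_ttt = 0.421679; k2 = (0.811254, 1.732434, 2.370919, -5.751035)
  k3: at (s, t) = (0.770281, -0.956689), (ds/dtau, dt/dtau) = (0.809273, 1.731224); Gamma_sss = 0.007500, Gamma_sst = -0.589052, Gamma_stt = -0.236932, Gamma_tss = 1.850689, Gamma_tst = 1.160671, Gamma_ttt = 0.420051; k3 = (0.809273, 1.731224, 2.355767, -5.723287)
  k4: at (s, t) = (0.790464, -0.913439), (ds/dtau, dt/dtau) = (0.867788, 1.588836); Gamma_sss = -0.019614, Gamma_sst = -0.595699, Gamma_stt = -0.237332, Gamma_tss = 1.877401, Gamma_tst = 1.177594, Gamma_ttt = 0.424975; k4 = (0.867788, 1.588836, 2.256559, -5.733867)
  Y <- Y + (h/6)(k1 + 2k2 + 2k3 + k4): s = 0.7905, t = -0.9134, ds/dtau = 0.8680, dt/dtau = 1.5885
step 2:
  k1: at (s, t) = (0.790490, -0.913407), (ds/dtau, dt/dtau) = (0.868001, 1.588457); Gamma_sss = -0.019639, Gamma_sst = -0.595700, Gamma_stt = -0.237328, Gamma_tss = 1.877424, Gamma_tst = 1.177606, Gamma_ttt = 0.424974; k1 = (0.868001, 1.588457, 2.256302, -5.734117)
  k2: at (s, t) = (0.812190, -0.873696), (ds/dtau, dt/dtau) = (0.924408, 1.445104); Gamma_sss = -0.045400, Gamma_sst = -0.600643, Gamma_stt = -0.236557, Gamma_tss = 1.903147, Gamma_tst = 1.193029, Gamma_ttt = 0.428262; k2 = (0.924408, 1.445104, 2.137561, -5.708104)
  k3: at (s, t) = (0.813601, -0.877279), (ds/dtau, dt/dtau) = (0.921440, 1.445754); Gamma_sss = -0.044294, Gamma_sst = -0.599007, Gamma_stt = -0.235347, Gamma_tss = 1.901489, Gamma_tst = 1.191492, Gamma_ttt = 0.426646; k3 = (0.921440, 1.445754, 2.125497, -5.680795)
  k4: at (s, t) = (0.836562, -0.841119), (ds/dtau, dt/dtau) = (0.974276, 1.304417); Gamma_sss = -0.068386, Gamma_sst = -0.602256, Gamma_stt = -0.233525, Gamma_tss = 1.925862, Gamma_tst = 1.205169, Gamma_ttt = 0.428344; k4 = (0.974276, 1.304417, 1.993026, -5.620091)
  Y <- Y + (h/6)(k1 + 2k2 + 2k3 + k4): s = 0.8366, t = -0.8411, ds/dtau = 0.9745, dt/dtau = 1.3040
step 3:
  k1: at (s, t) = (0.836607, -0.841119), (ds/dtau, dt/dtau) = (0.974463, 1.304024); Gamma_sss = -0.068401, Gamma_sst = -0.602240, Gamma_stt = -0.233509, Gamma_tss = 1.925871, Gamma_tst = 1.205166, Gamma_ttt = 0.428327; k1 = (0.974463, 1.304024, 1.992589, -5.619989)
  k2: at (s, t) = (0.860968, -0.808518), (ds/dtau, dt/dtau) = (1.024278, 1.163524); Gamma_sss = -0.090781, Gamma_sst = -0.603722, Gamma_stt = -0.230607, Gamma_tss = 1.948739, Gamma_tst = 1.216970, Gamma_ttt = 0.428369; k2 = (1.024278, 1.163524, 1.846433, -5.525130)
  k3: at (s, t) = (0.862214, -0.812031), (ds/dtau, dt/dtau) = (1.020624, 1.165895); Gamma_sss = -0.089552, Gamma_sst = -0.602145, Gamma_stt = -0.229505, Gamma_tss = 1.946945, Gamma_tst = 1.215355, Gamma_ttt = 0.426832; k3 = (1.020624, 1.165895, 1.838287, -5.500677)
  k4: at (s, t) = (0.887638, -0.782824), (ds/dtau, dt/dtau) = (1.066377, 1.028990); Gamma_sss = -0.110025, Gamma_sst = -0.602009, Gamma_stt = -0.225735, Gamma_tss = 1.968019, Gamma_tst = 1.225171, Gamma_ttt = 0.425397; k4 = (1.066377, 1.028990, 1.685287, -5.377110)
  Y <- Y + (h/6)(k1 + 2k2 + 2k3 + k4): s = 0.8877, t = -0.7829, ds/dtau = 1.0665, dt/dtau = 1.0286
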